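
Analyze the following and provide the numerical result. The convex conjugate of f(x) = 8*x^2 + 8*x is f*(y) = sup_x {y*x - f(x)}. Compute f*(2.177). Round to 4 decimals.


f*(y) = sup_x {y*x - a*x^2 - b*x} = sup_x {(y-b)*x - a*x^2}
FOC: (y - b) - 2a*x = 0 => x* = (y - b)/(2a)
x* = (2.177 - 8)/(2*8) = -0.3639
f*(2.177) = (y-b)^2/(4a) = (2.177 - 8)^2/(4*8)
= 33.9073/32 = 1.0596


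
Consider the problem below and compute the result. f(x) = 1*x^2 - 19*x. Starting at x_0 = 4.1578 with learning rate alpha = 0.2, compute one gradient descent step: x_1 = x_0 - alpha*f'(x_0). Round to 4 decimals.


We compute the gradient at x_0 and apply the update.
f'(x) = 2*x - 19
f'(4.1578) = 2*4.1578 - 19 = -10.6844
x_1 = 4.1578 - 0.2*-10.6844 = 6.2947


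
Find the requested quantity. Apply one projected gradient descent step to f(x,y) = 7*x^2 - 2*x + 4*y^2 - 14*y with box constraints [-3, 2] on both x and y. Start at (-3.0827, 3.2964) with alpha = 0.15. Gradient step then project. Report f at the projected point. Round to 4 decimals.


Step 1: Compute gradient at (-3.0827, 3.2964).
grad_x = 2*7*-3.0827 - 2 = -45.1578
grad_y = 2*4*3.2964 - 14 = 12.3712
Step 2: Gradient step.
x_raw = -3.0827 - 0.15*-45.1578 = 3.691
y_raw = 3.2964 - 0.15*12.3712 = 1.4407
Step 3: Project onto [-3, 2].
x_proj = clip(3.691) = 2.0
y_proj = clip(1.4407) = 1.4407
Step 4: Evaluate f.
f(2.0, 1.4407) = 12.1326


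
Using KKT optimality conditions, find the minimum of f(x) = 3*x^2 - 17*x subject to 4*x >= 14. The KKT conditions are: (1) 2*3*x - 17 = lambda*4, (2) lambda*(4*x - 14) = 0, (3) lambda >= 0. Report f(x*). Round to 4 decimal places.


Step 1: Try lambda = 0 (constraint inactive).
x_unc = 17/(2*3) = 2.8333
Check: 4*2.8333 = 11.3332 < 14 -- violated!
Step 2: Constraint must be active: 4*x = 14
x* = 14/4 = 3.5
lambda = (2*3*3.5 - 17)/4 = 1.0
Step 3: Compute optimal value.
f(x*) = 3*3.5^2 - 17*3.5 = -22.75


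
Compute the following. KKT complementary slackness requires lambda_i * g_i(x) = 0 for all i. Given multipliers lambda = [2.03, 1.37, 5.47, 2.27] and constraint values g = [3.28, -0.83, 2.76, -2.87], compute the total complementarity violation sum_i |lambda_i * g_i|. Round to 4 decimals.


KKT complementary slackness check:
lambda_1 * g_1 = 2.03 * 3.28 = 6.6584
lambda_2 * g_2 = 1.37 * -0.83 = -1.1371
lambda_3 * g_3 = 5.47 * 2.76 = 15.0972
lambda_4 * g_4 = 2.27 * -2.87 = -6.5149
Total violation = 6.6584 + 1.1371 + 15.0972 + 6.5149 = 29.4076


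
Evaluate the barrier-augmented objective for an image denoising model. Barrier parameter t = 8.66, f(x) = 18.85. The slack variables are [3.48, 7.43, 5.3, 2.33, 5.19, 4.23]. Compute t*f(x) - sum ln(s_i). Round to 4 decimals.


Step 1: Compute log-barrier.
ln values: [1.247, 2.0055, 1.6677, 0.8459, 1.6467, 1.4422]
phi = -(1.247 + 2.0055 + 1.6677 + 0.8459 + 1.6467 + 1.4422) = -8.8551
Step 2: Compute augmented objective.
t*f(x) = 8.66*18.85 = 163.241
Total = 163.241 - 8.8551 = 154.3859


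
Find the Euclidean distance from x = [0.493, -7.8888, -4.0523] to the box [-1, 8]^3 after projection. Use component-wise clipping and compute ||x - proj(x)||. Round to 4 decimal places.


Project each component onto [-1, 8].
clip(0.493) = 0.493, clip(-7.8888) = -1.0, clip(-4.0523) = -1.0
Projection = [0.493, -1.0, -1.0]
Squared diffs: [0.0, 47.4556, 9.3165]
Distance = sqrt(56.7721) = 7.5347


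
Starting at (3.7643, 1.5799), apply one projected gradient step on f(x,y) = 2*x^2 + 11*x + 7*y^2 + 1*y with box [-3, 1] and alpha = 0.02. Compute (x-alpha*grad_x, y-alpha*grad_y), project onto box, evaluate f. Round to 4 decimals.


Step 1: Compute gradient at (3.7643, 1.5799).
grad_x = 2*2*3.7643 + 11 = 26.0572
grad_y = 2*7*1.5799 + 1 = 23.1186
Step 2: Gradient step.
x_raw = 3.7643 - 0.02*26.0572 = 3.2432
y_raw = 1.5799 - 0.02*23.1186 = 1.1175
Step 3: Project onto [-3, 1].
x_proj = clip(3.2432) = 1.0
y_proj = clip(1.1175) = 1.0
Step 4: Evaluate f.
f(1.0, 1.0) = 21.0


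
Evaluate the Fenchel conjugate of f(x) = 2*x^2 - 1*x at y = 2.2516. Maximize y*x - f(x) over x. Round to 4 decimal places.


f*(y) = sup_x {y*x - a*x^2 - b*x} = sup_x {(y-b)*x - a*x^2}
FOC: (y - b) - 2a*x = 0 => x* = (y - b)/(2a)
x* = (2.2516 + 1)/(2*2) = 0.8129
f*(2.2516) = (y-b)^2/(4a) = (2.2516 + 1)^2/(4*2)
= 10.5729/8 = 1.3216


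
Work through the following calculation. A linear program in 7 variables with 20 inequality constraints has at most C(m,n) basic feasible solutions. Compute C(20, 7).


Each vertex corresponds to some choice of n active constraints out of m, so the number of vertices is at most C(m, n) = m! / (n!(m-n)!).
m = 20, n = 7
Numerator: 20 * 19 * 18 * 17 * 16 * 15 * 14
Denominator: 7! = 5040
C(20, 7) = 77520


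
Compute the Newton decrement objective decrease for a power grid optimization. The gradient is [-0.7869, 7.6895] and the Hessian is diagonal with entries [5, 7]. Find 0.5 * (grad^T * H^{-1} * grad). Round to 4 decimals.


Step 1: H is diagonal, so H^(-1) * g = [-0.1574, 1.0985].
Step 2: g^T H^(-1) g = sum_i g_i^2 / H_ii
  = (-0.7869)^2/5 + (7.6895)^2/7
  = 0.1238 + 8.4469 = 8.5708
Step 3: Objective decrease = 0.5 * g^T H^(-1) g = 4.2854


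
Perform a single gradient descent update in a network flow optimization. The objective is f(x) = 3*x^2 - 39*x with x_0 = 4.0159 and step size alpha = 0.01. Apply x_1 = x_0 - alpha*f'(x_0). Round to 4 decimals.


We compute the gradient at x_0 and apply the update.
f'(x) = 6*x - 39
f'(4.0159) = 6*4.0159 - 39 = -14.9046
x_1 = 4.0159 - 0.01*-14.9046 = 4.1649


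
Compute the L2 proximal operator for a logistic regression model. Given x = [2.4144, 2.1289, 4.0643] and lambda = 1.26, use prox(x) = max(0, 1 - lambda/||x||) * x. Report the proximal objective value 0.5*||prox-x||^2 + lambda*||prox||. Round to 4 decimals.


Step 1: Compute ||x||.
||x|| = 5.1846
Step 2: Compute scaling factor.
scale = max(0, 1 - 1.26/5.1846) = 0.757
Step 3: prox(x) = [1.8276, 1.6115, 3.0766]
||prox(x)|| = 3.9246
Step 4: Proximal objective.
0.5*||prox-x||^2 = 0.7938
lambda*||prox|| = 4.945
Total = 5.7388


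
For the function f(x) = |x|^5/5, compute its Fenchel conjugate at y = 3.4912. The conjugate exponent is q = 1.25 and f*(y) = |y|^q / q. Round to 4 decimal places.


The conjugate exponent q satisfies 1/p + 1/q = 1.
p = 5, so q = 5/(5 - 1) = 1.25
|y|^q = 3.4912^1.25 = 4.7722
f*(3.4912) = 4.7722 / 1.25 = 3.8178


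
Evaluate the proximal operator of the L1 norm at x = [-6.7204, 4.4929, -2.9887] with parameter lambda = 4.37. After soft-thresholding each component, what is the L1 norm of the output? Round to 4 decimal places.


Soft-thresholding with lambda = 4.37:
prox(-6.7204) = sign(-6.7204)*max(|-6.7204| - 4.37, 0) = -2.3504
prox(4.4929) = sign(4.4929)*max(|4.4929| - 4.37, 0) = 0.1229
prox(-2.9887) = sign(-2.9887)*max(|-2.9887| - 4.37, 0) = 0.0
prox(x) = [-2.3504, 0.1229, 0.0]
||prox(x)||_1 = 2.3504 + 0.1229 + 0.0 = 2.4733


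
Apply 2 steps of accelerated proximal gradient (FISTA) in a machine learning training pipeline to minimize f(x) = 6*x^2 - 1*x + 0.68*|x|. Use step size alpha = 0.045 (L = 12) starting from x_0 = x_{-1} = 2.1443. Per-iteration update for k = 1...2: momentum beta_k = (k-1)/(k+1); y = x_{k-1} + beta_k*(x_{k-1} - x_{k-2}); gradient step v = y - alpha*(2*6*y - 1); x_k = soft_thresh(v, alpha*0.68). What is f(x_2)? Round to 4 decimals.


FISTA on f(x) = 6*x^2 - 1*x + 0.68*|x|
L = 12, alpha = 0.045
Iteration 1: beta = 0.0, y = 2.1443 + 0.0*(2.1443 - 2.1443) = 2.1443
  grad(y) = 24.7316, v = y - alpha*grad = 1.0314
  prox(v) = soft_thresh(1.0314, 0.0306) = 1.0008
Iteration 2: beta = 0.3333, y = 1.0008 + 0.3333*(1.0008 - 2.1443) = 0.6196
  grad(y) = 6.4352, v = y - alpha*grad = 0.33
  prox(v) = soft_thresh(0.33, 0.0306) = 0.2994
f(x_2) = 6*0.2994^2 - 1*0.2994 + 0.68*|0.2994| = 0.4421


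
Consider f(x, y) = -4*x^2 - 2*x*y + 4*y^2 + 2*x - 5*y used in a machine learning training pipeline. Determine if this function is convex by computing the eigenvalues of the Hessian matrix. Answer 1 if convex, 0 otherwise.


The Hessian of f(x,y) = -4*x^2 - 2*x*y + 4*y^2 + 2*x - 5*y is:
H = [[-8, -2], [-2, 8]]
Trace = -8 + 8 = 0
Determinant = -8*8 - (-2)^2 = -68
Discriminant = (0)^2 - 4*-68 = 272.0
Eigenvalues: lambda_1 = -8.2462, lambda_2 = 8.2462
The function is not convex.

0


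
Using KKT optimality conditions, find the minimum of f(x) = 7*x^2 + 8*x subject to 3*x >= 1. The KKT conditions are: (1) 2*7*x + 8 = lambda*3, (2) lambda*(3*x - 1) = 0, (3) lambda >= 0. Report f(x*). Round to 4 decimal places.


Step 1: Try lambda = 0 (constraint inactive).
x_unc = -8/(2*7) = -0.5714
Check: 3*-0.5714 = -1.7142 < 1 -- violated!
Step 2: Constraint must be active: 3*x = 1
x* = 1/3 = 0.3333 (rounded; the exact value 1/3 is used below)
lambda = (2*7*(1/3) + 8)/3 = 4.2222
Step 3: Compute optimal value.
f(x*) = 7*(1/3)^2 + 8*(1/3) = 3.4444


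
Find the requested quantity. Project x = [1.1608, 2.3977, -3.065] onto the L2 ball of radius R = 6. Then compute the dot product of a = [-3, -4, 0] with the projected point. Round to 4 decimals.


Step 1: Compute ||x|| (intermediates to 6 decimals).
||x|| = sqrt(1.1608^2 + 2.3977^2 + (-3.065)^2) = 4.060868
Step 2: Project.
Since ||x|| <= R, proj = x (no scaling needed).
proj(x) = [1.1608, 2.3977, -3.065]
Step 3: Dot product.
a^T * proj(x) = -3*1.1608 - 4*2.3977 + 0*(-3.065) = -13.0732


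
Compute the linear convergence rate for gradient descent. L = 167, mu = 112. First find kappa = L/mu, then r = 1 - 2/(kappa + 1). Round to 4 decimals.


Step 1: Compute the condition number.
kappa = L/mu = 167/112 = 1.4911
Step 2: Compute the convergence rate.
r = 1 - 2/(kappa + 1) = 1 - 2*mu/(L + mu) = (L - mu)/(L + mu) = 55/279 = 0.1971


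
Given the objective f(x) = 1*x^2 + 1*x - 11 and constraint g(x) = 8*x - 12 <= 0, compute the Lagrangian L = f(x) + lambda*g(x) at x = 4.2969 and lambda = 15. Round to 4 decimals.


Step 1: Evaluate f(x).
f(4.2969) = 1*4.2969^2 + 1*4.2969 - 11 = 11.7602
Step 2: Evaluate g(x).
g(4.2969) = 8*4.2969 - 12 = 22.3752
Step 3: Compute Lagrangian.
L = 11.7602 + 15*22.3752 = 347.3882


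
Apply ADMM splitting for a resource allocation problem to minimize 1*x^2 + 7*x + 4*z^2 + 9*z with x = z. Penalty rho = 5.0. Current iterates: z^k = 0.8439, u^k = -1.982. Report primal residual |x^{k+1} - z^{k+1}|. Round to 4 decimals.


ADMM iteration with rho = 5.0, z^k = 0.8439, u^k = -1.982
Step 1: x-update.
Minimize 1*x^2 + 7*x + (5.0/2)*(x - 0.8439 - 1.982)^2
FOC: (2*1 + 5.0)*x = -7 + 5.0*(0.8439 + 1.982)
x^{k+1} = 1.0185
Step 2: z-update.
Minimize 4*z^2 + 9*z + (5.0/2)*(1.0185 - z - 1.982)^2
FOC: (2*4 + 5.0)*z = -9 + 5.0*(1.0185 - 1.982)
z^{k+1} = -1.0629
Step 3: u-update.
u^{k+1} = -1.982 + 1.0185 + 1.0629 = 0.0994
Step 4: Primal residual = |1.0185 + 1.0629| = 2.0814


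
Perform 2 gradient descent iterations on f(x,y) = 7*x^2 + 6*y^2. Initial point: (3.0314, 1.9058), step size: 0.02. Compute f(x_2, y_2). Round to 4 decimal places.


Gradient descent on f(x,y) = 7*x^2 + 6*y^2.
Starting point: (3.0314, 1.9058), alpha = 0.02
Step 1: grad_x = 2*7*3.0314 = 42.4396, grad_y = 2*6*1.9058 = 22.8696
  x_1 = 3.0314 - 0.02*42.4396 = 2.1826
  y_1 = 1.9058 - 0.02*22.8696 = 1.4484
Step 2: grad_x = 2*7*2.1826 = 30.5565, grad_y = 2*6*1.4484 = 17.3809
  x_2 = 2.1826 - 0.02*30.5565 = 1.5715
  y_2 = 1.4484 - 0.02*17.3809 = 1.1008
f(1.5715, 1.1008) = 7*1.5715^2 + 6*1.1008^2 = 24.5572


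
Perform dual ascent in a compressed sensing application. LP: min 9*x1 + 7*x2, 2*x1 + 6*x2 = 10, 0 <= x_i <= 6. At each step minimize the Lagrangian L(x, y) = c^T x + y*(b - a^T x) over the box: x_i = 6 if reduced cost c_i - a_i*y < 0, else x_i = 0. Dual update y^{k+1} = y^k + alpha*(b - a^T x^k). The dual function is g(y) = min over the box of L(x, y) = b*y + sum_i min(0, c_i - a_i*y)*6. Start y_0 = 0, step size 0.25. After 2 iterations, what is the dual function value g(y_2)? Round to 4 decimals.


Dual ascent for LP: min 9*x1 + 7*x2, 2*x1 + 6*x2 = 10, 0 <= x_i <= 6
Step 1: y^k = 0.0, reduced costs: (9.0, 7.0)
  x^k = (0.0, 0.0), subgradient = b - a^T x = 10.0
  y^{k+1} = 0.0 + 0.25*10.0 = 2.5
Step 2: y^k = 2.5, reduced costs: (4.0, -8.0)
  x^k = (0.0, 6.0), subgradient = b - a^T x = -26.0
  y^{k+1} = 2.5 + 0.25*-26.0 = -4.0
Dual objective at y_2 = -4.0: reduced costs (17.0, 31.0), box minimizer x = (0.0, 0.0)
g(y_2) = b*y + (c1 - a1*y)*x1 + (c2 - a2*y)*x2 = 10*(-4.0) + 17.0*0.0 + 31.0*0.0 = -40.0 + 0.0 + 0.0 = -40.0


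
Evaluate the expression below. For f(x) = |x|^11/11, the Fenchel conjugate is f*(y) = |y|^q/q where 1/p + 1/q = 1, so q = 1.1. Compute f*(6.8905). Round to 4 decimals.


The conjugate exponent q satisfies 1/p + 1/q = 1.
p = 11, so q = 11/(11 - 1) = 1.1
|y|^q = 6.8905^1.1 = 8.3575
f*(6.8905) = 8.3575 / 1.1 = 7.5977


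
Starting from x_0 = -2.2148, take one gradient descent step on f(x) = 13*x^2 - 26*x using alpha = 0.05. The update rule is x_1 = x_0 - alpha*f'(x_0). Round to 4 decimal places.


We compute the gradient at x_0 and apply the update.
f'(x) = 26*x - 26
f'(-2.2148) = 26*-2.2148 - 26 = -83.5848
x_1 = -2.2148 - 0.05*-83.5848 = 1.9644


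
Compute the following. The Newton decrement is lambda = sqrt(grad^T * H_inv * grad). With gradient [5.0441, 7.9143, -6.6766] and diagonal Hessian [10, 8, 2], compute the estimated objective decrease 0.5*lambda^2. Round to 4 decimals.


Step 1: H is diagonal, so H^(-1) * g = [0.5044, 0.9893, -3.3383].
Step 2: g^T H^(-1) g = sum_i g_i^2 / H_ii
  = (5.0441)^2/10 + (7.9143)^2/8 + (-6.6766)^2/2
  = 2.5443 + 7.8295 + 22.2885 = 32.6623
Step 3: Objective decrease = 0.5 * g^T H^(-1) g = 16.3312


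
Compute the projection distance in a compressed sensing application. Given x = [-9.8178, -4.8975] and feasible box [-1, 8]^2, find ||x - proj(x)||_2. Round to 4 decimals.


Project each component onto [-1, 8].
clip(-9.8178) = -1.0, clip(-4.8975) = -1.0
Projection = [-1.0, -1.0]
Squared diffs: [77.7536, 15.1905]
Distance = sqrt(92.9441) = 9.6408


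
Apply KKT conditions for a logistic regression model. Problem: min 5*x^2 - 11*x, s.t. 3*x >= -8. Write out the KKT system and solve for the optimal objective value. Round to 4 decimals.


Step 1: Try lambda = 0 (constraint inactive).
Stationarity: 2*5*x - 11 = 0
x* = 11/(2*5) = 1.1
Check constraint: 3*1.1 = 3.3 >= -8 -- satisfied.
Step 2: Compute optimal value.
f(x*) = 5*1.1^2 - 11*1.1 = -6.05


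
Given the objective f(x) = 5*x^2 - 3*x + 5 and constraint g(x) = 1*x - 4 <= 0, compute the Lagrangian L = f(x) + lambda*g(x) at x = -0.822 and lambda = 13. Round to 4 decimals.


Step 1: Evaluate f(x).
f(-0.822) = 5*(-0.822)^2 - 3*(-0.822) + 5 = 10.8444
Step 2: Evaluate g(x).
g(-0.822) = 1*-0.822 - 4 = -4.822
Step 3: Compute Lagrangian.
L = 10.8444 + 13*-4.822 = -51.8416


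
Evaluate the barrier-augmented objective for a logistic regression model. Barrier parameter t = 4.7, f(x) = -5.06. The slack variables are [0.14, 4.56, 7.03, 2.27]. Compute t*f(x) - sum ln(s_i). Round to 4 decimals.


Step 1: Compute log-barrier.
ln values: [-1.9661, 1.5173, 1.9502, 0.8198]
phi = -(-1.9661 + 1.5173 + 1.9502 + 0.8198) = -2.3212
Step 2: Compute augmented objective.
t*f(x) = 4.7*-5.06 = -23.782
Total = -23.782 - 2.3212 = -26.1032


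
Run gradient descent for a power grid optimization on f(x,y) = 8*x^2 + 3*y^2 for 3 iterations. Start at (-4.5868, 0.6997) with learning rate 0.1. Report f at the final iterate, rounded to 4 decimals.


Gradient descent on f(x,y) = 8*x^2 + 3*y^2.
Starting point: (-4.5868, 0.6997), alpha = 0.1
Step 1: grad_x = 2*8*-4.5868 = -73.3888, grad_y = 2*3*0.6997 = 4.1982
  x_1 = -4.5868 - 0.1*-73.3888 = 2.7521
  y_1 = 0.6997 - 0.1*4.1982 = 0.2799
Step 2: grad_x = 2*8*2.7521 = 44.0333, grad_y = 2*3*0.2799 = 1.6793
  x_2 = 2.7521 - 0.1*44.0333 = -1.6512
  y_2 = 0.2799 - 0.1*1.6793 = 0.112
Step 3: grad_x = 2*8*-1.6512 = -26.42, grad_y = 2*3*0.112 = 0.6717
  x_3 = -1.6512 - 0.1*-26.42 = 0.9907
  y_3 = 0.112 - 0.1*0.6717 = 0.0448
f(0.9907, 0.0448) = 8*0.9907^2 + 3*0.0448^2 = 7.8587


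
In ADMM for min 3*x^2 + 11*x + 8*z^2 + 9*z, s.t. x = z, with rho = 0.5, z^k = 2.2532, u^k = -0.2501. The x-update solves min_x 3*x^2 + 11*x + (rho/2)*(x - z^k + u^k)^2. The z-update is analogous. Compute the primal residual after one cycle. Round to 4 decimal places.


ADMM iteration with rho = 0.5, z^k = 2.2532, u^k = -0.2501
Step 1: x-update.
Minimize 3*x^2 + 11*x + (0.5/2)*(x - 2.2532 - 0.2501)^2
FOC: (2*3 + 0.5)*x = -11 + 0.5*(2.2532 + 0.2501)
x^{k+1} = -1.4997
Step 2: z-update.
Minimize 8*z^2 + 9*z + (0.5/2)*(-1.4997 - z - 0.2501)^2
FOC: (2*8 + 0.5)*z = -9 + 0.5*(-1.4997 - 0.2501)
z^{k+1} = -0.5985
Step 3: u-update.
u^{k+1} = -0.2501 - 1.4997 + 0.5985 = -1.1514
Step 4: Primal residual = |-1.4997 + 0.5985| = 0.9013


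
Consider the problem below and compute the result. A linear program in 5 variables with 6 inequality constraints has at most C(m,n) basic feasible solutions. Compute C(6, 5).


Each vertex corresponds to some choice of n active constraints out of m, so the number of vertices is at most C(m, n) = m! / (n!(m-n)!).
m = 6, n = 5
Numerator: 6 * 5 * 4 * 3 * 2
Denominator: 5! = 120
C(6, 5) = 6


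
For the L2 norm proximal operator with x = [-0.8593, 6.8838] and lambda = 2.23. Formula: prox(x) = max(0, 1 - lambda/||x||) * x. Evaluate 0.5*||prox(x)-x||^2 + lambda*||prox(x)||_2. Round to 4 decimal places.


Step 1: Compute ||x||.
||x|| = 6.9372
Step 2: Compute scaling factor.
scale = max(0, 1 - 2.23/6.9372) = 0.6785
Step 3: prox(x) = [-0.5831, 4.671]
||prox(x)|| = 4.7072
Step 4: Proximal objective.
0.5*||prox-x||^2 = 2.4865
lambda*||prox|| = 10.4971
Total = 12.9836


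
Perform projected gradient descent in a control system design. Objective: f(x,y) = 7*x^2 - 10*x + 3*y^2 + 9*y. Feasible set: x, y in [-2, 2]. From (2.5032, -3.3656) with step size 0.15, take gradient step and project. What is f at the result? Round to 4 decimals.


Step 1: Compute gradient at (2.5032, -3.3656).
grad_x = 2*7*2.5032 - 10 = 25.0448
grad_y = 2*3*-3.3656 + 9 = -11.1936
Step 2: Gradient step.
x_raw = 2.5032 - 0.15*25.0448 = -1.2535
y_raw = -3.3656 - 0.15*-11.1936 = -1.6866
Step 3: Project onto [-2, 2].
x_proj = clip(-1.2535) = -1.2535
y_proj = clip(-1.6866) = -1.6866
Step 4: Evaluate f.
f(-1.2535, -1.6866) = 16.8888


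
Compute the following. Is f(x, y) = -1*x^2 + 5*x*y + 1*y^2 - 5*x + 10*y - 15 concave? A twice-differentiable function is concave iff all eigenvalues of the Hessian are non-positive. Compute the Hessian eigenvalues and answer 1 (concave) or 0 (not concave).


The Hessian of f(x,y) = -1*x^2 + 5*x*y + 1*y^2 - 5*x + 10*y - 15 is:
H = [[-2, 5], [5, 2]]
Trace = -2 + 2 = 0
Determinant = -2*2 - (5)^2 = -29
Discriminant = (0)^2 - 4*-29 = 116.0
Eigenvalues: lambda_1 = -5.3852, lambda_2 = 5.3852
The function is not concave.

0


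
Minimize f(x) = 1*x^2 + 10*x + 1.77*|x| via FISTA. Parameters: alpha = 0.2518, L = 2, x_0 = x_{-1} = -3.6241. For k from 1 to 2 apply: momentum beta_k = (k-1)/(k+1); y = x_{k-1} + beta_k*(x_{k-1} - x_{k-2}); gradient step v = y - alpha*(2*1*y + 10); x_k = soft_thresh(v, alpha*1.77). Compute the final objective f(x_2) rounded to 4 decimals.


FISTA on f(x) = 1*x^2 + 10*x + 1.77*|x|
L = 2, alpha = 0.2518
Iteration 1: beta = 0.0, y = -3.6241 + 0.0*(-3.6241 + 3.6241) = -3.6241
  grad(y) = 2.7518, v = y - alpha*grad = -4.317
  prox(v) = soft_thresh(-4.317, 0.4457) = -3.8713
Iteration 2: beta = 0.3333, y = -3.8713 + 0.3333*(-3.8713 + 3.6241) = -3.9537
  grad(y) = 2.0926, v = y - alpha*grad = -4.4806
  prox(v) = soft_thresh(-4.4806, 0.4457) = -4.0349
f(x_2) = 1*(-4.0349)^2 + 10*(-4.0349) + 1.77*|-4.0349| = -16.9268


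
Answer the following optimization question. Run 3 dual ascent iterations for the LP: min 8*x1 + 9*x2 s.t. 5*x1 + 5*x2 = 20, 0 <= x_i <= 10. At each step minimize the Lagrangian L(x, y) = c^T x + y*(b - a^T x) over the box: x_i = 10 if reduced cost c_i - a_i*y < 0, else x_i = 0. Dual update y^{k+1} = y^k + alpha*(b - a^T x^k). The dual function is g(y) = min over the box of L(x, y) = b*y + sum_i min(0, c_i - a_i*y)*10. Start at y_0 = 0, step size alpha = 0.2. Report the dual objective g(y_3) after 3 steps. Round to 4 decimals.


Dual ascent for LP: min 8*x1 + 9*x2, 5*x1 + 5*x2 = 20, 0 <= x_i <= 10
Step 1: y^k = 0.0, reduced costs: (8.0, 9.0)
  x^k = (0.0, 0.0), subgradient = b - a^T x = 20.0
  y^{k+1} = 0.0 + 0.2*20.0 = 4.0
Step 2: y^k = 4.0, reduced costs: (-12.0, -11.0)
  x^k = (10.0, 10.0), subgradient = b - a^T x = -80.0
  y^{k+1} = 4.0 + 0.2*-80.0 = -12.0
Step 3: y^k = -12.0, reduced costs: (68.0, 69.0)
  x^k = (0.0, 0.0), subgradient = b - a^T x = 20.0
  y^{k+1} = -12.0 + 0.2*20.0 = -8.0
Dual objective at y_3 = -8.0: reduced costs (48.0, 49.0), box minimizer x = (0.0, 0.0)
g(y_3) = b*y + (c1 - a1*y)*x1 + (c2 - a2*y)*x2 = 20*(-8.0) + 48.0*0.0 + 49.0*0.0 = -160.0 + 0.0 + 0.0 = -160.0


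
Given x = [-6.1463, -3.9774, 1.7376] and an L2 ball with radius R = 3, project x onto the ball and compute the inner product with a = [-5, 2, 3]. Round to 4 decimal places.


Step 1: Compute ||x|| (intermediates to 6 decimals).
||x|| = sqrt((-6.1463)^2 + (-3.9774)^2 + 1.7376^2) = 7.524358
Step 2: Project.
Since ||x|| > R, scale = R/||x|| = 3/7.524358 = 0.398705, proj(x) = scale * x
proj(x) = [-2.450561, -1.585809, 0.69279]
Step 3: Dot product.
a^T * proj(x) = -5*(-2.450561) + 2*(-1.585809) + 3*0.69279 = 11.1596


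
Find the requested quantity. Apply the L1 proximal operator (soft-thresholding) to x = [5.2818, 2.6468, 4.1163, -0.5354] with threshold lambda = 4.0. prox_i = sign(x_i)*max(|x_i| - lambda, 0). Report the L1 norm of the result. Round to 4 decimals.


Soft-thresholding with lambda = 4.0:
prox(5.2818) = sign(5.2818)*max(|5.2818| - 4.0, 0) = 1.2818
prox(2.6468) = sign(2.6468)*max(|2.6468| - 4.0, 0) = 0.0
prox(4.1163) = sign(4.1163)*max(|4.1163| - 4.0, 0) = 0.1163
prox(-0.5354) = sign(-0.5354)*max(|-0.5354| - 4.0, 0) = 0.0
prox(x) = [1.2818, 0.0, 0.1163, 0.0]
||prox(x)||_1 = 1.2818 + 0.0 + 0.1163 + 0.0 = 1.3981


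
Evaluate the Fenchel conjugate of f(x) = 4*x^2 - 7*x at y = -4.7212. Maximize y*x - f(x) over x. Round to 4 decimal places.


f*(y) = sup_x {y*x - a*x^2 - b*x} = sup_x {(y-b)*x - a*x^2}
FOC: (y - b) - 2a*x = 0 => x* = (y - b)/(2a)
x* = (-4.7212 + 7)/(2*4) = 0.2849
f*(-4.7212) = (y-b)^2/(4a) = (-4.7212 + 7)^2/(4*4)
= 5.1929/16 = 0.3246


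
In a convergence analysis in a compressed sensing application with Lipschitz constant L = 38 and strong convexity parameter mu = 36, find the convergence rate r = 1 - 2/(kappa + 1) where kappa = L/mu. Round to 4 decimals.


Step 1: Compute the condition number.
kappa = L/mu = 38/36 = 1.0556
Step 2: Compute the convergence rate.
r = 1 - 2/(kappa + 1) = 1 - 2*mu/(L + mu) = (L - mu)/(L + mu) = 2/74 = 0.027


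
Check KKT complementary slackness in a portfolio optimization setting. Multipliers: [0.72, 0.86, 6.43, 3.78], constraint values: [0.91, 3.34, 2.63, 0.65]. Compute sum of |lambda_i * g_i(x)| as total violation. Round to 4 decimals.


KKT complementary slackness check:
lambda_1 * g_1 = 0.72 * 0.91 = 0.6552
lambda_2 * g_2 = 0.86 * 3.34 = 2.8724
lambda_3 * g_3 = 6.43 * 2.63 = 16.9109
lambda_4 * g_4 = 3.78 * 0.65 = 2.457
Total violation = 0.6552 + 2.8724 + 16.9109 + 2.457 = 22.8955


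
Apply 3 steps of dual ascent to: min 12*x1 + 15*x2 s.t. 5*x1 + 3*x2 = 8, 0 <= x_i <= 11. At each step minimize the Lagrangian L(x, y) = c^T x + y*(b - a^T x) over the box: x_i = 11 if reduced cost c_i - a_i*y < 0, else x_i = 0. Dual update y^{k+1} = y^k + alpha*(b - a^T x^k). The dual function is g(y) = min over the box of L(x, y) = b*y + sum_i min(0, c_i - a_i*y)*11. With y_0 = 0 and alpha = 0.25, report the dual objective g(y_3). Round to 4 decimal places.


Dual ascent for LP: min 12*x1 + 15*x2, 5*x1 + 3*x2 = 8, 0 <= x_i <= 11
Step 1: y^k = 0.0, reduced costs: (12.0, 15.0)
  x^k = (0.0, 0.0), subgradient = b - a^T x = 8.0
  y^{k+1} = 0.0 + 0.25*8.0 = 2.0
Step 2: y^k = 2.0, reduced costs: (2.0, 9.0)
  x^k = (0.0, 0.0), subgradient = b - a^T x = 8.0
  y^{k+1} = 2.0 + 0.25*8.0 = 4.0
Step 3: y^k = 4.0, reduced costs: (-8.0, 3.0)
  x^k = (11.0, 0.0), subgradient = b - a^T x = -47.0
  y^{k+1} = 4.0 + 0.25*-47.0 = -7.75
Dual objective at y_3 = -7.75: reduced costs (50.75, 38.25), box minimizer x = (0.0, 0.0)
g(y_3) = b*y + (c1 - a1*y)*x1 + (c2 - a2*y)*x2 = 8*(-7.75) + 50.75*0.0 + 38.25*0.0 = -62.0 + 0.0 + 0.0 = -62.0


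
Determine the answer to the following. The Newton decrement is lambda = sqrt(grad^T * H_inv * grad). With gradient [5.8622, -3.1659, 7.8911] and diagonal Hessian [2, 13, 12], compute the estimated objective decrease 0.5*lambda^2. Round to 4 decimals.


Step 1: H is diagonal, so H^(-1) * g = [2.9311, -0.2435, 0.6576].
Step 2: g^T H^(-1) g = sum_i g_i^2 / H_ii
  = (5.8622)^2/2 + (-3.1659)^2/13 + (7.8911)^2/12
  = 17.1827 + 0.771 + 5.1891 = 23.1428
Step 3: Objective decrease = 0.5 * g^T H^(-1) g = 11.5714


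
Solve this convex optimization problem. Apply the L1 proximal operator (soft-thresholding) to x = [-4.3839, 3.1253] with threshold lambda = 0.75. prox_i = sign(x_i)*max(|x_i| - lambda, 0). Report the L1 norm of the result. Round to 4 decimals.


Soft-thresholding with lambda = 0.75:
prox(-4.3839) = sign(-4.3839)*max(|-4.3839| - 0.75, 0) = -3.6339
prox(3.1253) = sign(3.1253)*max(|3.1253| - 0.75, 0) = 2.3753
prox(x) = [-3.6339, 2.3753]
||prox(x)||_1 = 3.6339 + 2.3753 = 6.0092


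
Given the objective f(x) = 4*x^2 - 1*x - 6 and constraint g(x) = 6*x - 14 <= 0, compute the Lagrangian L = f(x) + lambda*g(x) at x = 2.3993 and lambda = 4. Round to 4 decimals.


Step 1: Evaluate f(x).
f(2.3993) = 4*2.3993^2 - 1*2.3993 - 6 = 14.6273
Step 2: Evaluate g(x).
g(2.3993) = 6*2.3993 - 14 = 0.3958
Step 3: Compute Lagrangian.
L = 14.6273 + 4*0.3958 = 16.2105


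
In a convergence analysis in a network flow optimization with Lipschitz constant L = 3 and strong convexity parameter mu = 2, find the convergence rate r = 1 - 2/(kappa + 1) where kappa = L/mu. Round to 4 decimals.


Step 1: Compute the condition number.
kappa = L/mu = 3/2 = 1.5
Step 2: Compute the convergence rate.
r = 1 - 2/(kappa + 1) = 1 - 2*mu/(L + mu) = (L - mu)/(L + mu) = 1/5 = 0.2


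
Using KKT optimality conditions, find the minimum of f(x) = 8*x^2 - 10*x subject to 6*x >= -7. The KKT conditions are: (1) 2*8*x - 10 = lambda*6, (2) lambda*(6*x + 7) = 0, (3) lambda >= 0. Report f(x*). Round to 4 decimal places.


Step 1: Try lambda = 0 (constraint inactive).
Stationarity: 2*8*x - 10 = 0
x* = 10/(2*8) = 0.625
Check constraint: 6*0.625 = 3.75 >= -7 -- satisfied.
Step 2: Compute optimal value.
f(x*) = 8*0.625^2 - 10*0.625 = -3.125


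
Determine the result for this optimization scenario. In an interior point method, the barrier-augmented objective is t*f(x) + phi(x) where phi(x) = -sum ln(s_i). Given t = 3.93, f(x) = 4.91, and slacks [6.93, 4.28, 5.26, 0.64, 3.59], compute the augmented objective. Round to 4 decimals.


Step 1: Compute log-barrier.
ln values: [1.9359, 1.454, 1.6601, -0.4463, 1.2782]
phi = -(1.9359 + 1.454 + 1.6601 - 0.4463 + 1.2782) = -5.8818
Step 2: Compute augmented objective.
t*f(x) = 3.93*4.91 = 19.2963
Total = 19.2963 - 5.8818 = 13.4145


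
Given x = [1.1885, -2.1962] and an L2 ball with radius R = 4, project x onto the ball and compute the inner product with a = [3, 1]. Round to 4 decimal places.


Step 1: Compute ||x|| (intermediates to 6 decimals).
||x|| = sqrt(1.1885^2 + (-2.1962)^2) = 2.497164
Step 2: Project.
Since ||x|| <= R, proj = x (no scaling needed).
proj(x) = [1.1885, -2.1962]
Step 3: Dot product.
a^T * proj(x) = 3*1.1885 + 1*(-2.1962) = 1.3693


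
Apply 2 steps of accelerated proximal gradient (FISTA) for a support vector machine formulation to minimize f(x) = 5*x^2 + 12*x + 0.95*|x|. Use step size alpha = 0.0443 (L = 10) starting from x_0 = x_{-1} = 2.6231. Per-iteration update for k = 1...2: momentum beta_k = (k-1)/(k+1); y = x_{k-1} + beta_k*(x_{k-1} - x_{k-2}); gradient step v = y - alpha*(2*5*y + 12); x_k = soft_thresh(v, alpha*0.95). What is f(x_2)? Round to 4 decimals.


FISTA on f(x) = 5*x^2 + 12*x + 0.95*|x|
L = 10, alpha = 0.0443
Iteration 1: beta = 0.0, y = 2.6231 + 0.0*(2.6231 - 2.6231) = 2.6231
  grad(y) = 38.231, v = y - alpha*grad = 0.9295
  prox(v) = soft_thresh(0.9295, 0.0421) = 0.8874
Iteration 2: beta = 0.3333, y = 0.8874 + 0.3333*(0.8874 - 2.6231) = 0.3088
  grad(y) = 15.0881, v = y - alpha*grad = -0.3596
  prox(v) = soft_thresh(-0.3596, 0.0421) = -0.3175
f(x_2) = 5*(-0.3175)^2 + 12*(-0.3175) + 0.95*|-0.3175| = -3.0044


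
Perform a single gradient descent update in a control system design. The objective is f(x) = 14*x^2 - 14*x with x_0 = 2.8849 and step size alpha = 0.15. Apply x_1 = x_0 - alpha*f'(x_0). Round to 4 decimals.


We compute the gradient at x_0 and apply the update.
f'(x) = 28*x - 14
f'(2.8849) = 28*2.8849 - 14 = 66.7772
x_1 = 2.8849 - 0.15*66.7772 = -7.1317


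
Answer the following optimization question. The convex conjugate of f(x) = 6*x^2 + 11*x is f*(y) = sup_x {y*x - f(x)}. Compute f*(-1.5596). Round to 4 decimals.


f*(y) = sup_x {y*x - a*x^2 - b*x} = sup_x {(y-b)*x - a*x^2}
FOC: (y - b) - 2a*x = 0 => x* = (y - b)/(2a)
x* = (-1.5596 - 11)/(2*6) = -1.0466
f*(-1.5596) = (y-b)^2/(4a) = (-1.5596 - 11)^2/(4*6)
= 157.7436/24 = 6.5726


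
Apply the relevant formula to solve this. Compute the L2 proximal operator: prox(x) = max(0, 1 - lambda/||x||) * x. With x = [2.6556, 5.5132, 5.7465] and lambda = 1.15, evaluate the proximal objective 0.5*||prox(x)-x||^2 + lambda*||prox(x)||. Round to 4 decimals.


Step 1: Compute ||x||.
||x|| = 8.3946
Step 2: Compute scaling factor.
scale = max(0, 1 - 1.15/8.3946) = 0.863
Step 3: prox(x) = [2.2918, 4.7579, 4.9593]
||prox(x)|| = 7.2446
Step 4: Proximal objective.
0.5*||prox-x||^2 = 0.6613
lambda*||prox|| = 8.3313
Total = 8.9926


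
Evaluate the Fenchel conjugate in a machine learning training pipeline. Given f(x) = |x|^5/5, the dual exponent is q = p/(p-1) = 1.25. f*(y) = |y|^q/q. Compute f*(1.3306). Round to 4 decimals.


The conjugate exponent q satisfies 1/p + 1/q = 1.
p = 5, so q = 5/(5 - 1) = 1.25
|y|^q = 1.3306^1.25 = 1.4291
f*(1.3306) = 1.4291 / 1.25 = 1.1433


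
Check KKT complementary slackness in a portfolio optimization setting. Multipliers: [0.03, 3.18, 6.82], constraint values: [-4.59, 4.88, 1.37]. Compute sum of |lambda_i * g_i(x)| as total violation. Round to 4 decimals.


KKT complementary slackness check:
lambda_1 * g_1 = 0.03 * -4.59 = -0.1377
lambda_2 * g_2 = 3.18 * 4.88 = 15.5184
lambda_3 * g_3 = 6.82 * 1.37 = 9.3434
Total violation = 0.1377 + 15.5184 + 9.3434 = 24.9995


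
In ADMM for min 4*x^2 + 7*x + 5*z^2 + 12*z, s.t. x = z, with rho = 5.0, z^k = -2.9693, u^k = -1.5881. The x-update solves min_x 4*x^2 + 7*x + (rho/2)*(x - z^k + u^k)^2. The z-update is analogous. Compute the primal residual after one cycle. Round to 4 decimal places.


ADMM iteration with rho = 5.0, z^k = -2.9693, u^k = -1.5881
Step 1: x-update.
Minimize 4*x^2 + 7*x + (5.0/2)*(x + 2.9693 - 1.5881)^2
FOC: (2*4 + 5.0)*x = -7 + 5.0*(-2.9693 + 1.5881)
x^{k+1} = -1.0697
Step 2: z-update.
Minimize 5*z^2 + 12*z + (5.0/2)*(-1.0697 - z - 1.5881)^2
FOC: (2*5 + 5.0)*z = -12 + 5.0*(-1.0697 - 1.5881)
z^{k+1} = -1.6859
Step 3: u-update.
u^{k+1} = -1.5881 - 1.0697 + 1.6859 = -0.9719
Step 4: Primal residual = |-1.0697 + 1.6859| = 0.6162


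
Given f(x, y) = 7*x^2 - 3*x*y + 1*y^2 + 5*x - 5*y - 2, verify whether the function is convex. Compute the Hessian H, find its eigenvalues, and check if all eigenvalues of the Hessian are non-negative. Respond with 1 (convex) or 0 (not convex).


The Hessian of f(x,y) = 7*x^2 - 3*x*y + 1*y^2 + 5*x - 5*y - 2 is:
H = [[14, -3], [-3, 2]]
Trace = 14 + 2 = 16
Determinant = 14*2 - (-3)^2 = 19
Discriminant = (16)^2 - 4*19 = 180.0
Eigenvalues: lambda_1 = 1.2918, lambda_2 = 14.7082
The function is convex.

1


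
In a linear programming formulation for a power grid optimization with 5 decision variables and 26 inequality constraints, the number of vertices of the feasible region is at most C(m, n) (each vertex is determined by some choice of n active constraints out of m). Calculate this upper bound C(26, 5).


Each vertex corresponds to some choice of n active constraints out of m, so the number of vertices is at most C(m, n) = m! / (n!(m-n)!).
m = 26, n = 5
Numerator: 26 * 25 * 24 * 23 * 22
Denominator: 5! = 120
C(26, 5) = 65780


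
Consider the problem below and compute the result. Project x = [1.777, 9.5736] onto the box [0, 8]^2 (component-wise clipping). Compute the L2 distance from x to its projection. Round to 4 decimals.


Project each component onto [0, 8].
clip(1.777) = 1.777, clip(9.5736) = 8.0
Projection = [1.777, 8.0]
Squared diffs: [0.0, 2.4762]
Distance = sqrt(2.4762) = 1.5736


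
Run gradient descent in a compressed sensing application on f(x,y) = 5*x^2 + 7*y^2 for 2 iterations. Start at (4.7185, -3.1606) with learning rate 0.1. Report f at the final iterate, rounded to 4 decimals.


Gradient descent on f(x,y) = 5*x^2 + 7*y^2.
Starting point: (4.7185, -3.1606), alpha = 0.1
Step 1: grad_x = 2*5*4.7185 = 47.185, grad_y = 2*7*-3.1606 = -44.2484
  x_1 = 4.7185 - 0.1*47.185 = 0.0
  y_1 = -3.1606 - 0.1*-44.2484 = 1.2642
Step 2: grad_x = 2*5*0.0 = 0.0, grad_y = 2*7*1.2642 = 17.6994
  x_2 = 0.0 - 0.1*0.0 = 0.0
  y_2 = 1.2642 - 0.1*17.6994 = -0.5057
f(0.0, -0.5057) = 5*0.0^2 + 7*(-0.5057)^2 = 1.7901


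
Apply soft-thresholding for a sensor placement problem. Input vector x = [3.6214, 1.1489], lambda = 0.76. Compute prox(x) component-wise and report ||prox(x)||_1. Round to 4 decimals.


Soft-thresholding with lambda = 0.76:
prox(3.6214) = sign(3.6214)*max(|3.6214| - 0.76, 0) = 2.8614
prox(1.1489) = sign(1.1489)*max(|1.1489| - 0.76, 0) = 0.3889
prox(x) = [2.8614, 0.3889]
||prox(x)||_1 = 2.8614 + 0.3889 = 3.2503


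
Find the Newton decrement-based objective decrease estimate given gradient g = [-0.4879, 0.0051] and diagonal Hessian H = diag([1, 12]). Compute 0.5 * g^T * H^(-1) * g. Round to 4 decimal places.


Step 1: H is diagonal, so H^(-1) * g = [-0.4879, 0.0004].
Step 2: g^T H^(-1) g = sum_i g_i^2 / H_ii
  = (-0.4879)^2/1 + (0.0051)^2/12
  = 0.238 + 0.0 = 0.238
Step 3: Objective decrease = 0.5 * g^T H^(-1) g = 0.119


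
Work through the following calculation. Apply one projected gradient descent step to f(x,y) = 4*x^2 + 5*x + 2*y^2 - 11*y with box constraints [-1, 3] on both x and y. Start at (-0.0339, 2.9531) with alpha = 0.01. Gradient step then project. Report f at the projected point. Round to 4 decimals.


Step 1: Compute gradient at (-0.0339, 2.9531).
grad_x = 2*4*-0.0339 + 5 = 4.7288
grad_y = 2*2*2.9531 - 11 = 0.8124
Step 2: Gradient step.
x_raw = -0.0339 - 0.01*4.7288 = -0.0812
y_raw = 2.9531 - 0.01*0.8124 = 2.945
Step 3: Project onto [-1, 3].
x_proj = clip(-0.0812) = -0.0812
y_proj = clip(2.945) = 2.945
Step 4: Evaluate f.
f(-0.0812, 2.945) = -15.4285


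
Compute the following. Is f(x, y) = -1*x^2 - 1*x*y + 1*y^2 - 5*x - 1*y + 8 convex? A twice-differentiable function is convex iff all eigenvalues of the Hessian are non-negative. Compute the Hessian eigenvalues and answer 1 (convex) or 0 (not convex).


The Hessian of f(x,y) = -1*x^2 - 1*x*y + 1*y^2 - 5*x - 1*y + 8 is:
H = [[-2, -1], [-1, 2]]
Trace = -2 + 2 = 0
Determinant = -2*2 - (-1)^2 = -5
Discriminant = (0)^2 - 4*-5 = 20.0
Eigenvalues: lambda_1 = -2.2361, lambda_2 = 2.2361
The function is not convex.

0


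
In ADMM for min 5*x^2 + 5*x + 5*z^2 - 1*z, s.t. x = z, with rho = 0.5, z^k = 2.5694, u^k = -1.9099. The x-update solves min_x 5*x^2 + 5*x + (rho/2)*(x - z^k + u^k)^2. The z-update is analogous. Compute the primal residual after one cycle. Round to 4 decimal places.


ADMM iteration with rho = 0.5, z^k = 2.5694, u^k = -1.9099
Step 1: x-update.
Minimize 5*x^2 + 5*x + (0.5/2)*(x - 2.5694 - 1.9099)^2
FOC: (2*5 + 0.5)*x = -5 + 0.5*(2.5694 + 1.9099)
x^{k+1} = -0.2629
Step 2: z-update.
Minimize 5*z^2 - 1*z + (0.5/2)*(-0.2629 - z - 1.9099)^2
FOC: (2*5 + 0.5)*z = 1 + 0.5*(-0.2629 - 1.9099)
z^{k+1} = -0.0082
Step 3: u-update.
u^{k+1} = -1.9099 - 0.2629 + 0.0082 = -2.1646
Step 4: Primal residual = |-0.2629 + 0.0082| = 0.2547


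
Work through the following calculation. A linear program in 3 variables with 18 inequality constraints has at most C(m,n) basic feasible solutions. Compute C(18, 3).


Each vertex corresponds to some choice of n active constraints out of m, so the number of vertices is at most C(m, n) = m! / (n!(m-n)!).
m = 18, n = 3
Numerator: 18 * 17 * 16
Denominator: 3! = 6
C(18, 3) = 816


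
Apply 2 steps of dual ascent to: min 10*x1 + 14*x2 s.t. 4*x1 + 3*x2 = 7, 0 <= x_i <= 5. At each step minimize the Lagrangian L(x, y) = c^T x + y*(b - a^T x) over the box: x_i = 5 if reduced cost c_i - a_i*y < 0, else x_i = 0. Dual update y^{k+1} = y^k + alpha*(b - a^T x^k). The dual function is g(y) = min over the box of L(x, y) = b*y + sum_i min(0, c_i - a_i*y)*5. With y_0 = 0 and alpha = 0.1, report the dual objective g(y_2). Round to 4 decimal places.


Dual ascent for LP: min 10*x1 + 14*x2, 4*x1 + 3*x2 = 7, 0 <= x_i <= 5
Step 1: y^k = 0.0, reduced costs: (10.0, 14.0)
  x^k = (0.0, 0.0), subgradient = b - a^T x = 7.0
  y^{k+1} = 0.0 + 0.1*7.0 = 0.7
Step 2: y^k = 0.7, reduced costs: (7.2, 11.9)
  x^k = (0.0, 0.0), subgradient = b - a^T x = 7.0
  y^{k+1} = 0.7 + 0.1*7.0 = 1.4
Dual objective at y_2 = 1.4: reduced costs (4.4, 9.8), box minimizer x = (0.0, 0.0)
g(y_2) = b*y + (c1 - a1*y)*x1 + (c2 - a2*y)*x2 = 7*1.4 + 4.4*0.0 + 9.8*0.0 = 9.8 + 0.0 + 0.0 = 9.8


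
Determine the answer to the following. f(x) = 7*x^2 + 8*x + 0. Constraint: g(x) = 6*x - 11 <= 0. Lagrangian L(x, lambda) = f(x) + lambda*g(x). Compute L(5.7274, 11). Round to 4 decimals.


Step 1: Evaluate f(x).
f(5.7274) = 7*5.7274^2 + 8*5.7274 + 0 = 275.441
Step 2: Evaluate g(x).
g(5.7274) = 6*5.7274 - 11 = 23.3644
Step 3: Compute Lagrangian.
L = 275.441 + 11*23.3644 = 532.4494


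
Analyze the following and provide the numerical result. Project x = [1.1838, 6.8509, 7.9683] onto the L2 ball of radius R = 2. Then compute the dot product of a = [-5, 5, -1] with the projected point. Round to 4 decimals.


Step 1: Compute ||x|| (intermediates to 6 decimals).
||x|| = sqrt(1.1838^2 + 6.8509^2 + 7.9683^2) = 10.574971
Step 2: Project.
Since ||x|| > R, scale = R/||x|| = 2/10.574971 = 0.189126, proj(x) = scale * x
proj(x) = [0.223887, 1.295683, 1.507013]
Step 3: Dot product.
a^T * proj(x) = -5*0.223887 + 5*1.295683 - 1*1.507013 = 3.852


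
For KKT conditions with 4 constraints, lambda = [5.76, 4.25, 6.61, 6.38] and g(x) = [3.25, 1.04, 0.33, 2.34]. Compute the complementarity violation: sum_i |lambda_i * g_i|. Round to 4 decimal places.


KKT complementary slackness check:
lambda_1 * g_1 = 5.76 * 3.25 = 18.72
lambda_2 * g_2 = 4.25 * 1.04 = 4.42
lambda_3 * g_3 = 6.61 * 0.33 = 2.1813
lambda_4 * g_4 = 6.38 * 2.34 = 14.9292
Total violation = 18.72 + 4.42 + 2.1813 + 14.9292 = 40.2505


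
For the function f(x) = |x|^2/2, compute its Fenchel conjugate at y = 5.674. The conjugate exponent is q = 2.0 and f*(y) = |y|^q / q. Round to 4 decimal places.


The conjugate exponent q satisfies 1/p + 1/q = 1.
p = 2, so q = 2/(2 - 1) = 2.0
|y|^q = 5.674^2.0 = 32.1943
f*(5.674) = 32.1943 / 2.0 = 16.0971


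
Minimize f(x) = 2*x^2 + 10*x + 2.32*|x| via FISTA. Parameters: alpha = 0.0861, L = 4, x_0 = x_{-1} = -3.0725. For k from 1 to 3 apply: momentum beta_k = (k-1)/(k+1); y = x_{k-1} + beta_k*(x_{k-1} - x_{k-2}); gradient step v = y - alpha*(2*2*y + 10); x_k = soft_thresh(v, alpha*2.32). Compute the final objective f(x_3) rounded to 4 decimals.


FISTA on f(x) = 2*x^2 + 10*x + 2.32*|x|
L = 4, alpha = 0.0861
Iteration 1: beta = 0.0, y = -3.0725 + 0.0*(-3.0725 + 3.0725) = -3.0725
  grad(y) = -2.29, v = y - alpha*grad = -2.8753
  prox(v) = soft_thresh(-2.8753, 0.1998) = -2.6756
Iteration 2: beta = 0.3333, y = -2.6756 + 0.3333*(-2.6756 + 3.0725) = -2.5433
  grad(y) = -0.1731, v = y - alpha*grad = -2.5284
  prox(v) = soft_thresh(-2.5284, 0.1998) = -2.3286
Iteration 3: beta = 0.5, y = -2.3286 + 0.5*(-2.3286 + 2.6756) = -2.1551
  grad(y) = 1.3795, v = y - alpha*grad = -2.2739
  prox(v) = soft_thresh(-2.2739, 0.1998) = -2.0742
f(x_3) = 2*(-2.0742)^2 + 10*(-2.0742) + 2.32*|-2.0742| = -7.3253


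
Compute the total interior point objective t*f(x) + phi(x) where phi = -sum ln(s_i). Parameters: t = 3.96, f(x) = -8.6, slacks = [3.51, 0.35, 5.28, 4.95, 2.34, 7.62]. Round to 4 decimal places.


Step 1: Compute log-barrier.
ln values: [1.2556, -1.0498, 1.6639, 1.5994, 0.8502, 2.0308]
phi = -(1.2556 - 1.0498 + 1.6639 + 1.5994 + 0.8502 + 2.0308) = -6.35
Step 2: Compute augmented objective.
t*f(x) = 3.96*-8.6 = -34.056
Total = -34.056 - 6.35 = -40.406
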